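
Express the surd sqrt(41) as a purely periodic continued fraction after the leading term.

[6; (2, 2, 12)]

Write x_i = (sqrt(41) + m_i)/d_i with (m_0, d_0) = (0, 1). a_0 = floor(sqrt(41)) = 6, since 6^2 = 36 <= 41 < 49 = 7^2.
Iterate m_{i+1} = d_i*a_i - m_i, d_{i+1} = (41 - m_{i+1}^2)/d_i, a_{i+1} = floor((a_0 + m_{i+1})/d_{i+1}):
  m_1 = 1*6 - 0 = 6, d_1 = (41 - 6^2)/1 = 5/1 = 5, a_1 = floor((6 + 6)/5) = 2.
  m_2 = 5*2 - 6 = 4, d_2 = (41 - 4^2)/5 = 25/5 = 5, a_2 = floor((6 + 4)/5) = 2.
  m_3 = 5*2 - 4 = 6, d_3 = (41 - 6^2)/5 = 5/5 = 1, a_3 = floor((6 + 6)/1) = 12.
  m_4 = 1*12 - 6 = 6, d_4 = (41 - 6^2)/1 = 5/1 = 5: (m_4, d_4) = (m_1, d_1) = (6, 5), so from here the quotients repeat a_1, ..., a_3; the period length is 3.
Hence the expansion of sqrt(41) is a_0 = 6 followed by the repeating block 2, 2, 12 (period 3).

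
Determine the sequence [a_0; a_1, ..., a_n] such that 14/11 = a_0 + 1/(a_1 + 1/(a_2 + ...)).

[1; 3, 1, 2]

Run the Euclidean algorithm on 14 and 11; the successive quotients are the partial quotients a_0, a_1, ... (each step inverts the fractional part left over by the previous one):
  14 = 1*11 + 3, so a_0 = 1.
  11 = 3*3 + 2, so a_1 = 3.
  3 = 1*2 + 1, so a_2 = 1.
  2 = 2*1 + 0, so a_3 = 2.
The remainder reaches 0 after 4 divisions, so the expansion has 4 partial quotients, read off in order.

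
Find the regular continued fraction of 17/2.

[8; 2]

Run the Euclidean algorithm on 17 and 2; the successive quotients are the partial quotients a_0, a_1, ... (each step inverts the fractional part left over by the previous one):
  17 = 8*2 + 1, so a_0 = 8.
  2 = 2*1 + 0, so a_1 = 2.
The remainder reaches 0 after 2 divisions, so the expansion has 2 partial quotients, read off in order.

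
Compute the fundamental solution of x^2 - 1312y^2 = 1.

First expand sqrt(1312) as a continued fraction. With x_i = (sqrt(1312) + m_i)/d_i and (m_0, d_0) = (0, 1): a_0 = floor(sqrt(1312)) = 36, since 36^2 = 1296 <= 1312 < 1369 = 37^2.
Iterate m_{i+1} = d_i*a_i - m_i, d_{i+1} = (1312 - m_{i+1}^2)/d_i, a_{i+1} = floor((a_0 + m_{i+1})/d_{i+1}):
  m_1 = 1*36 - 0 = 36, d_1 = (1312 - 36^2)/1 = 16/1 = 16, a_1 = floor((36 + 36)/16) = 4.
  m_2 = 16*4 - 36 = 28, d_2 = (1312 - 28^2)/16 = 528/16 = 33, a_2 = floor((36 + 28)/33) = 1.
  m_3 = 33*1 - 28 = 5, d_3 = (1312 - 5^2)/33 = 1287/33 = 39, a_3 = floor((36 + 5)/39) = 1.
  m_4 = 39*1 - 5 = 34, d_4 = (1312 - 34^2)/39 = 156/39 = 4, a_4 = floor((36 + 34)/4) = 17.
  m_5 = 4*17 - 34 = 34, d_5 = (1312 - 34^2)/4 = 156/4 = 39, a_5 = floor((36 + 34)/39) = 1.
  m_6 = 39*1 - 34 = 5, d_6 = (1312 - 5^2)/39 = 1287/39 = 33, a_6 = floor((36 + 5)/33) = 1.
  m_7 = 33*1 - 5 = 28, d_7 = (1312 - 28^2)/33 = 528/33 = 16, a_7 = floor((36 + 28)/16) = 4.
  m_8 = 16*4 - 28 = 36, d_8 = (1312 - 36^2)/16 = 16/16 = 1, a_8 = floor((36 + 36)/1) = 72.
  m_9 = 1*72 - 36 = 36, d_9 = (1312 - 36^2)/1 = 16/1 = 16: (m_9, d_9) = (m_1, d_1) = (36, 16), so from here the quotients repeat a_1, ..., a_8; the period length is 8.
So sqrt(1312) = [36; (4, 1, 1, 17, 1, 1, 4, 72)] with period length k = 8.
k is even, so the fundamental solution of x^2 - 1312y^2 = 1 is (p_{k-1}, q_{k-1}) = (p_7, q_7); compute convergents through index 7.
Convergents (p_i = a_i*p_{i-1} + p_{i-2}, q_i = a_i*q_{i-1} + q_{i-2} with p_{-2}=0, p_{-1}=1, q_{-2}=1, q_{-1}=0):
  i=0: a_0=36, p_0 = 36*1 + 0 = 36, q_0 = 36*0 + 1 = 1.
  i=1: a_1=4, p_1 = 4*36 + 1 = 145, q_1 = 4*1 + 0 = 4.
  i=2: a_2=1, p_2 = 1*145 + 36 = 181, q_2 = 1*4 + 1 = 5.
  i=3: a_3=1, p_3 = 1*181 + 145 = 326, q_3 = 1*5 + 4 = 9.
  i=4: a_4=17, p_4 = 17*326 + 181 = 5723, q_4 = 17*9 + 5 = 158.
  i=5: a_5=1, p_5 = 1*5723 + 326 = 6049, q_5 = 1*158 + 9 = 167.
  i=6: a_6=1, p_6 = 1*6049 + 5723 = 11772, q_6 = 1*167 + 158 = 325.
  i=7: a_7=4, p_7 = 4*11772 + 6049 = 53137, q_7 = 4*325 + 167 = 1467.
Check: 53137^2 - 1312*1467^2 = 2823540769 - 2823540768 = 1, so (x, y) = (53137, 1467) solves the equation, and by the theorem it is the least positive solution.

(x, y) = (53137, 1467)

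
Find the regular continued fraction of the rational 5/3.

Run the Euclidean algorithm on 5 and 3; the successive quotients are the partial quotients a_0, a_1, ... (each step inverts the fractional part left over by the previous one):
  5 = 1*3 + 2, so a_0 = 1.
  3 = 1*2 + 1, so a_1 = 1.
  2 = 2*1 + 0, so a_2 = 2.
The remainder reaches 0 after 3 divisions, so the expansion has 3 partial quotients, read off in order.

[1; 1, 2]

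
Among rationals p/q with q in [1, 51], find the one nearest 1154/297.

Expand x = 1154/297 as a continued fraction with the Euclidean algorithm:
  1154 = 3*297 + 263, so a_0 = 3.
  297 = 1*263 + 34, so a_1 = 1.
  263 = 7*34 + 25, so a_2 = 7.
  34 = 1*25 + 9, so a_3 = 1.
  25 = 2*9 + 7, so a_4 = 2.
  9 = 1*7 + 2, so a_5 = 1.
  7 = 3*2 + 1, so a_6 = 3.
  2 = 2*1 + 0, so a_7 = 2.
so x = [3; 1, 7, 1, 2, 1, 3, 2].
Convergents (p_i = a_i*p_{i-1} + p_{i-2}, q_i = a_i*q_{i-1} + q_{i-2} with p_{-2}=0, p_{-1}=1, q_{-2}=1, q_{-1}=0), until the denominator exceeds 51:
  i=0: a_0=3, p_0 = 3*1 + 0 = 3, q_0 = 3*0 + 1 = 1.
  i=1: a_1=1, p_1 = 1*3 + 1 = 4, q_1 = 1*1 + 0 = 1.
  i=2: a_2=7, p_2 = 7*4 + 3 = 31, q_2 = 7*1 + 1 = 8.
  i=3: a_3=1, p_3 = 1*31 + 4 = 35, q_3 = 1*8 + 1 = 9.
  i=4: a_4=2, p_4 = 2*35 + 31 = 101, q_4 = 2*9 + 8 = 26.
  i=5: a_5=1, p_5 = 1*101 + 35 = 136, q_5 = 1*26 + 9 = 35.
  i=6: a_6=3, p_6 = 3*136 + 101 = 509, q_6 = 3*35 + 26 = 131.
q_6 = 131 > 51, so the last convergent with denominator <= 51 is p_5/q_5 = 136/35.
The closest fraction with denominator <= 51 is either p_5/q_5 or the intermediate fraction (k*p_5 + p_4)/(k*q_5 + q_4) with the largest k >= 1 whose denominator stays <= 51; these approach x as k grows, and every other convergent or intermediate fraction in range is farther away.
Largest k: floor((51 - q_4)/q_5) = floor((51 - 26)/35) = 0.
Since k = 0, no intermediate fraction beyond p_5/q_5 has denominator <= 51, so the convergent 136/35 is the closest (its error is |1154*35 - 136*297|/(297*35) = 2/10395).

136/35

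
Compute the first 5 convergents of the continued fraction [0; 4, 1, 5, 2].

Using the convergent recurrence p_i = a_i*p_{i-1} + p_{i-2}, q_i = a_i*q_{i-1} + q_{i-2} with p_{-2}=0, p_{-1}=1, q_{-2}=1, q_{-1}=0:
  i=0: a_0=0, p_0 = 0*1 + 0 = 0, q_0 = 0*0 + 1 = 1.
  i=1: a_1=4, p_1 = 4*0 + 1 = 1, q_1 = 4*1 + 0 = 4.
  i=2: a_2=1, p_2 = 1*1 + 0 = 1, q_2 = 1*4 + 1 = 5.
  i=3: a_3=5, p_3 = 5*1 + 1 = 6, q_3 = 5*5 + 4 = 29.
  i=4: a_4=2, p_4 = 2*6 + 1 = 13, q_4 = 2*29 + 5 = 63.

0/1, 1/4, 1/5, 6/29, 13/63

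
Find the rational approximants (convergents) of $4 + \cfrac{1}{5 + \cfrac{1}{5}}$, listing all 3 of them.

4/1, 21/5, 109/26

Using the convergent recurrence p_i = a_i*p_{i-1} + p_{i-2}, q_i = a_i*q_{i-1} + q_{i-2} with p_{-2}=0, p_{-1}=1, q_{-2}=1, q_{-1}=0:
  i=0: a_0=4, p_0 = 4*1 + 0 = 4, q_0 = 4*0 + 1 = 1.
  i=1: a_1=5, p_1 = 5*4 + 1 = 21, q_1 = 5*1 + 0 = 5.
  i=2: a_2=5, p_2 = 5*21 + 4 = 109, q_2 = 5*5 + 1 = 26.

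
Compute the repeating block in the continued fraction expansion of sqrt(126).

Write x_i = (sqrt(126) + m_i)/d_i with (m_0, d_0) = (0, 1). a_0 = floor(sqrt(126)) = 11, since 11^2 = 121 <= 126 < 144 = 12^2.
Iterate m_{i+1} = d_i*a_i - m_i, d_{i+1} = (126 - m_{i+1}^2)/d_i, a_{i+1} = floor((a_0 + m_{i+1})/d_{i+1}):
  m_1 = 1*11 - 0 = 11, d_1 = (126 - 11^2)/1 = 5/1 = 5, a_1 = floor((11 + 11)/5) = 4.
  m_2 = 5*4 - 11 = 9, d_2 = (126 - 9^2)/5 = 45/5 = 9, a_2 = floor((11 + 9)/9) = 2.
  m_3 = 9*2 - 9 = 9, d_3 = (126 - 9^2)/9 = 45/9 = 5, a_3 = floor((11 + 9)/5) = 4.
  m_4 = 5*4 - 9 = 11, d_4 = (126 - 11^2)/5 = 5/5 = 1, a_4 = floor((11 + 11)/1) = 22.
  m_5 = 1*22 - 11 = 11, d_5 = (126 - 11^2)/1 = 5/1 = 5: (m_5, d_5) = (m_1, d_1) = (11, 5), so from here the quotients repeat a_1, ..., a_4; the period length is 4.
Hence the expansion of sqrt(126) is a_0 = 11 followed by the repeating block 4, 2, 4, 22 (period 4).

[11; (4, 2, 4, 22)]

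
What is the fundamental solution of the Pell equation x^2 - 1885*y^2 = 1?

(x, y) = (521, 12)

First expand sqrt(1885) as a continued fraction. With x_i = (sqrt(1885) + m_i)/d_i and (m_0, d_0) = (0, 1): a_0 = floor(sqrt(1885)) = 43, since 43^2 = 1849 <= 1885 < 1936 = 44^2.
Iterate m_{i+1} = d_i*a_i - m_i, d_{i+1} = (1885 - m_{i+1}^2)/d_i, a_{i+1} = floor((a_0 + m_{i+1})/d_{i+1}):
  m_1 = 1*43 - 0 = 43, d_1 = (1885 - 43^2)/1 = 36/1 = 36, a_1 = floor((43 + 43)/36) = 2.
  m_2 = 36*2 - 43 = 29, d_2 = (1885 - 29^2)/36 = 1044/36 = 29, a_2 = floor((43 + 29)/29) = 2.
  m_3 = 29*2 - 29 = 29, d_3 = (1885 - 29^2)/29 = 1044/29 = 36, a_3 = floor((43 + 29)/36) = 2.
  m_4 = 36*2 - 29 = 43, d_4 = (1885 - 43^2)/36 = 36/36 = 1, a_4 = floor((43 + 43)/1) = 86.
  m_5 = 1*86 - 43 = 43, d_5 = (1885 - 43^2)/1 = 36/1 = 36: (m_5, d_5) = (m_1, d_1) = (43, 36), so from here the quotients repeat a_1, ..., a_4; the period length is 4.
So sqrt(1885) = [43; (2, 2, 2, 86)] with period length k = 4.
k is even, so the fundamental solution of x^2 - 1885y^2 = 1 is (p_{k-1}, q_{k-1}) = (p_3, q_3); compute convergents through index 3.
Convergents (p_i = a_i*p_{i-1} + p_{i-2}, q_i = a_i*q_{i-1} + q_{i-2} with p_{-2}=0, p_{-1}=1, q_{-2}=1, q_{-1}=0):
  i=0: a_0=43, p_0 = 43*1 + 0 = 43, q_0 = 43*0 + 1 = 1.
  i=1: a_1=2, p_1 = 2*43 + 1 = 87, q_1 = 2*1 + 0 = 2.
  i=2: a_2=2, p_2 = 2*87 + 43 = 217, q_2 = 2*2 + 1 = 5.
  i=3: a_3=2, p_3 = 2*217 + 87 = 521, q_3 = 2*5 + 2 = 12.
Check: 521^2 - 1885*12^2 = 271441 - 271440 = 1, so (x, y) = (521, 12) solves the equation, and by the theorem it is the least positive solution.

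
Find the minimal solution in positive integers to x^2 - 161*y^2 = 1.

First expand sqrt(161) as a continued fraction. With x_i = (sqrt(161) + m_i)/d_i and (m_0, d_0) = (0, 1): a_0 = floor(sqrt(161)) = 12, since 12^2 = 144 <= 161 < 169 = 13^2.
Iterate m_{i+1} = d_i*a_i - m_i, d_{i+1} = (161 - m_{i+1}^2)/d_i, a_{i+1} = floor((a_0 + m_{i+1})/d_{i+1}):
  m_1 = 1*12 - 0 = 12, d_1 = (161 - 12^2)/1 = 17/1 = 17, a_1 = floor((12 + 12)/17) = 1.
  m_2 = 17*1 - 12 = 5, d_2 = (161 - 5^2)/17 = 136/17 = 8, a_2 = floor((12 + 5)/8) = 2.
  m_3 = 8*2 - 5 = 11, d_3 = (161 - 11^2)/8 = 40/8 = 5, a_3 = floor((12 + 11)/5) = 4.
  m_4 = 5*4 - 11 = 9, d_4 = (161 - 9^2)/5 = 80/5 = 16, a_4 = floor((12 + 9)/16) = 1.
  m_5 = 16*1 - 9 = 7, d_5 = (161 - 7^2)/16 = 112/16 = 7, a_5 = floor((12 + 7)/7) = 2.
  m_6 = 7*2 - 7 = 7, d_6 = (161 - 7^2)/7 = 112/7 = 16, a_6 = floor((12 + 7)/16) = 1.
  m_7 = 16*1 - 7 = 9, d_7 = (161 - 9^2)/16 = 80/16 = 5, a_7 = floor((12 + 9)/5) = 4.
  m_8 = 5*4 - 9 = 11, d_8 = (161 - 11^2)/5 = 40/5 = 8, a_8 = floor((12 + 11)/8) = 2.
  m_9 = 8*2 - 11 = 5, d_9 = (161 - 5^2)/8 = 136/8 = 17, a_9 = floor((12 + 5)/17) = 1.
  m_10 = 17*1 - 5 = 12, d_10 = (161 - 12^2)/17 = 17/17 = 1, a_10 = floor((12 + 12)/1) = 24.
  m_11 = 1*24 - 12 = 12, d_11 = (161 - 12^2)/1 = 17/1 = 17: (m_11, d_11) = (m_1, d_1) = (12, 17), so from here the quotients repeat a_1, ..., a_10; the period length is 10.
So sqrt(161) = [12; (1, 2, 4, 1, 2, 1, 4, 2, 1, 24)] with period length k = 10.
k is even, so the fundamental solution of x^2 - 161y^2 = 1 is (p_{k-1}, q_{k-1}) = (p_9, q_9); compute convergents through index 9.
Convergents (p_i = a_i*p_{i-1} + p_{i-2}, q_i = a_i*q_{i-1} + q_{i-2} with p_{-2}=0, p_{-1}=1, q_{-2}=1, q_{-1}=0):
  i=0: a_0=12, p_0 = 12*1 + 0 = 12, q_0 = 12*0 + 1 = 1.
  i=1: a_1=1, p_1 = 1*12 + 1 = 13, q_1 = 1*1 + 0 = 1.
  i=2: a_2=2, p_2 = 2*13 + 12 = 38, q_2 = 2*1 + 1 = 3.
  i=3: a_3=4, p_3 = 4*38 + 13 = 165, q_3 = 4*3 + 1 = 13.
  i=4: a_4=1, p_4 = 1*165 + 38 = 203, q_4 = 1*13 + 3 = 16.
  i=5: a_5=2, p_5 = 2*203 + 165 = 571, q_5 = 2*16 + 13 = 45.
  i=6: a_6=1, p_6 = 1*571 + 203 = 774, q_6 = 1*45 + 16 = 61.
  i=7: a_7=4, p_7 = 4*774 + 571 = 3667, q_7 = 4*61 + 45 = 289.
  i=8: a_8=2, p_8 = 2*3667 + 774 = 8108, q_8 = 2*289 + 61 = 639.
  i=9: a_9=1, p_9 = 1*8108 + 3667 = 11775, q_9 = 1*639 + 289 = 928.
Check: 11775^2 - 161*928^2 = 138650625 - 138650624 = 1, so (x, y) = (11775, 928) solves the equation, and by the theorem it is the least positive solution.

(x, y) = (11775, 928)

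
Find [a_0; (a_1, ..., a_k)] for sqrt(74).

Write x_i = (sqrt(74) + m_i)/d_i with (m_0, d_0) = (0, 1). a_0 = floor(sqrt(74)) = 8, since 8^2 = 64 <= 74 < 81 = 9^2.
Iterate m_{i+1} = d_i*a_i - m_i, d_{i+1} = (74 - m_{i+1}^2)/d_i, a_{i+1} = floor((a_0 + m_{i+1})/d_{i+1}):
  m_1 = 1*8 - 0 = 8, d_1 = (74 - 8^2)/1 = 10/1 = 10, a_1 = floor((8 + 8)/10) = 1.
  m_2 = 10*1 - 8 = 2, d_2 = (74 - 2^2)/10 = 70/10 = 7, a_2 = floor((8 + 2)/7) = 1.
  m_3 = 7*1 - 2 = 5, d_3 = (74 - 5^2)/7 = 49/7 = 7, a_3 = floor((8 + 5)/7) = 1.
  m_4 = 7*1 - 5 = 2, d_4 = (74 - 2^2)/7 = 70/7 = 10, a_4 = floor((8 + 2)/10) = 1.
  m_5 = 10*1 - 2 = 8, d_5 = (74 - 8^2)/10 = 10/10 = 1, a_5 = floor((8 + 8)/1) = 16.
  m_6 = 1*16 - 8 = 8, d_6 = (74 - 8^2)/1 = 10/1 = 10: (m_6, d_6) = (m_1, d_1) = (8, 10), so from here the quotients repeat a_1, ..., a_5; the period length is 5.
Hence the expansion of sqrt(74) is a_0 = 8 followed by the repeating block 1, 1, 1, 1, 16 (period 5).

[8; (1, 1, 1, 1, 16)]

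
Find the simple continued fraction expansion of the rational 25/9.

[2; 1, 3, 2]

Run the Euclidean algorithm on 25 and 9; the successive quotients are the partial quotients a_0, a_1, ... (each step inverts the fractional part left over by the previous one):
  25 = 2*9 + 7, so a_0 = 2.
  9 = 1*7 + 2, so a_1 = 1.
  7 = 3*2 + 1, so a_2 = 3.
  2 = 2*1 + 0, so a_3 = 2.
The remainder reaches 0 after 4 divisions, so the expansion has 4 partial quotients, read off in order.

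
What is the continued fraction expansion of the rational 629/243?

Run the Euclidean algorithm on 629 and 243; the successive quotients are the partial quotients a_0, a_1, ... (each step inverts the fractional part left over by the previous one):
  629 = 2*243 + 143, so a_0 = 2.
  243 = 1*143 + 100, so a_1 = 1.
  143 = 1*100 + 43, so a_2 = 1.
  100 = 2*43 + 14, so a_3 = 2.
  43 = 3*14 + 1, so a_4 = 3.
  14 = 14*1 + 0, so a_5 = 14.
The remainder reaches 0 after 6 divisions, so the expansion has 6 partial quotients, read off in order.

[2; 1, 1, 2, 3, 14]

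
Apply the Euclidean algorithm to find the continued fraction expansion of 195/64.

Run the Euclidean algorithm on 195 and 64; the successive quotients are the partial quotients a_0, a_1, ... (each step inverts the fractional part left over by the previous one):
  195 = 3*64 + 3, so a_0 = 3.
  64 = 21*3 + 1, so a_1 = 21.
  3 = 3*1 + 0, so a_2 = 3.
The remainder reaches 0 after 3 divisions, so the expansion has 3 partial quotients, read off in order.

[3; 21, 3]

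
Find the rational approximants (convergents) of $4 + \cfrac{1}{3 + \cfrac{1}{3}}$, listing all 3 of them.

4/1, 13/3, 43/10

Using the convergent recurrence p_i = a_i*p_{i-1} + p_{i-2}, q_i = a_i*q_{i-1} + q_{i-2} with p_{-2}=0, p_{-1}=1, q_{-2}=1, q_{-1}=0:
  i=0: a_0=4, p_0 = 4*1 + 0 = 4, q_0 = 4*0 + 1 = 1.
  i=1: a_1=3, p_1 = 3*4 + 1 = 13, q_1 = 3*1 + 0 = 3.
  i=2: a_2=3, p_2 = 3*13 + 4 = 43, q_2 = 3*3 + 1 = 10.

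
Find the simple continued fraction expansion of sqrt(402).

Write x_i = (sqrt(402) + m_i)/d_i with (m_0, d_0) = (0, 1). a_0 = floor(sqrt(402)) = 20, since 20^2 = 400 <= 402 < 441 = 21^2.
Iterate m_{i+1} = d_i*a_i - m_i, d_{i+1} = (402 - m_{i+1}^2)/d_i, a_{i+1} = floor((a_0 + m_{i+1})/d_{i+1}):
  m_1 = 1*20 - 0 = 20, d_1 = (402 - 20^2)/1 = 2/1 = 2, a_1 = floor((20 + 20)/2) = 20.
  m_2 = 2*20 - 20 = 20, d_2 = (402 - 20^2)/2 = 2/2 = 1, a_2 = floor((20 + 20)/1) = 40.
  m_3 = 1*40 - 20 = 20, d_3 = (402 - 20^2)/1 = 2/1 = 2: (m_3, d_3) = (m_1, d_1) = (20, 2), so from here the quotients repeat a_1, a_2; the period length is 2.
Hence the expansion of sqrt(402) is a_0 = 20 followed by the repeating block 20, 40 (period 2).

[20; (20, 40)]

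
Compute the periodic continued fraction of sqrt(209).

Write x_i = (sqrt(209) + m_i)/d_i with (m_0, d_0) = (0, 1). a_0 = floor(sqrt(209)) = 14, since 14^2 = 196 <= 209 < 225 = 15^2.
Iterate m_{i+1} = d_i*a_i - m_i, d_{i+1} = (209 - m_{i+1}^2)/d_i, a_{i+1} = floor((a_0 + m_{i+1})/d_{i+1}):
  m_1 = 1*14 - 0 = 14, d_1 = (209 - 14^2)/1 = 13/1 = 13, a_1 = floor((14 + 14)/13) = 2.
  m_2 = 13*2 - 14 = 12, d_2 = (209 - 12^2)/13 = 65/13 = 5, a_2 = floor((14 + 12)/5) = 5.
  m_3 = 5*5 - 12 = 13, d_3 = (209 - 13^2)/5 = 40/5 = 8, a_3 = floor((14 + 13)/8) = 3.
  m_4 = 8*3 - 13 = 11, d_4 = (209 - 11^2)/8 = 88/8 = 11, a_4 = floor((14 + 11)/11) = 2.
  m_5 = 11*2 - 11 = 11, d_5 = (209 - 11^2)/11 = 88/11 = 8, a_5 = floor((14 + 11)/8) = 3.
  m_6 = 8*3 - 11 = 13, d_6 = (209 - 13^2)/8 = 40/8 = 5, a_6 = floor((14 + 13)/5) = 5.
  m_7 = 5*5 - 13 = 12, d_7 = (209 - 12^2)/5 = 65/5 = 13, a_7 = floor((14 + 12)/13) = 2.
  m_8 = 13*2 - 12 = 14, d_8 = (209 - 14^2)/13 = 13/13 = 1, a_8 = floor((14 + 14)/1) = 28.
  m_9 = 1*28 - 14 = 14, d_9 = (209 - 14^2)/1 = 13/1 = 13: (m_9, d_9) = (m_1, d_1) = (14, 13), so from here the quotients repeat a_1, ..., a_8; the period length is 8.
Hence the expansion of sqrt(209) is a_0 = 14 followed by the repeating block 2, 5, 3, 2, 3, 5, 2, 28 (period 8).

[14; (2, 5, 3, 2, 3, 5, 2, 28)]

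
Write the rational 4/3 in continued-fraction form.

[1; 3]

Run the Euclidean algorithm on 4 and 3; the successive quotients are the partial quotients a_0, a_1, ... (each step inverts the fractional part left over by the previous one):
  4 = 1*3 + 1, so a_0 = 1.
  3 = 3*1 + 0, so a_1 = 3.
The remainder reaches 0 after 2 divisions, so the expansion has 2 partial quotients, read off in order.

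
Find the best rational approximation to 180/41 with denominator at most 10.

Expand x = 180/41 as a continued fraction with the Euclidean algorithm:
  180 = 4*41 + 16, so a_0 = 4.
  41 = 2*16 + 9, so a_1 = 2.
  16 = 1*9 + 7, so a_2 = 1.
  9 = 1*7 + 2, so a_3 = 1.
  7 = 3*2 + 1, so a_4 = 3.
  2 = 2*1 + 0, so a_5 = 2.
so x = [4; 2, 1, 1, 3, 2].
Convergents (p_i = a_i*p_{i-1} + p_{i-2}, q_i = a_i*q_{i-1} + q_{i-2} with p_{-2}=0, p_{-1}=1, q_{-2}=1, q_{-1}=0), until the denominator exceeds 10:
  i=0: a_0=4, p_0 = 4*1 + 0 = 4, q_0 = 4*0 + 1 = 1.
  i=1: a_1=2, p_1 = 2*4 + 1 = 9, q_1 = 2*1 + 0 = 2.
  i=2: a_2=1, p_2 = 1*9 + 4 = 13, q_2 = 1*2 + 1 = 3.
  i=3: a_3=1, p_3 = 1*13 + 9 = 22, q_3 = 1*3 + 2 = 5.
  i=4: a_4=3, p_4 = 3*22 + 13 = 79, q_4 = 3*5 + 3 = 18.
q_4 = 18 > 10, so the last convergent with denominator <= 10 is p_3/q_3 = 22/5.
The closest fraction with denominator <= 10 is either p_3/q_3 or the intermediate fraction (k*p_3 + p_2)/(k*q_3 + q_2) with the largest k >= 1 whose denominator stays <= 10; these approach x as k grows, and every other convergent or intermediate fraction in range is farther away.
Largest k: floor((10 - q_2)/q_3) = floor((10 - 3)/5) = 1.
That gives (1*22 + 13)/(1*5 + 3) = 35/8.
Compare the errors: |x - 22/5| = |180*5 - 22*41|/(41*5) = 2/205, and |x - 35/8| = |180*8 - 35*41|/(41*8) = 5/328.
Cross-multiplying, 2*328 = 656 < 1025 = 5*205, so 2/205 is smaller: the convergent 22/5 is closer to x than 35/8.

22/5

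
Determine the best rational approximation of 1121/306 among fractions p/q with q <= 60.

Expand x = 1121/306 as a continued fraction with the Euclidean algorithm:
  1121 = 3*306 + 203, so a_0 = 3.
  306 = 1*203 + 103, so a_1 = 1.
  203 = 1*103 + 100, so a_2 = 1.
  103 = 1*100 + 3, so a_3 = 1.
  100 = 33*3 + 1, so a_4 = 33.
  3 = 3*1 + 0, so a_5 = 3.
so x = [3; 1, 1, 1, 33, 3].
Convergents (p_i = a_i*p_{i-1} + p_{i-2}, q_i = a_i*q_{i-1} + q_{i-2} with p_{-2}=0, p_{-1}=1, q_{-2}=1, q_{-1}=0), until the denominator exceeds 60:
  i=0: a_0=3, p_0 = 3*1 + 0 = 3, q_0 = 3*0 + 1 = 1.
  i=1: a_1=1, p_1 = 1*3 + 1 = 4, q_1 = 1*1 + 0 = 1.
  i=2: a_2=1, p_2 = 1*4 + 3 = 7, q_2 = 1*1 + 1 = 2.
  i=3: a_3=1, p_3 = 1*7 + 4 = 11, q_3 = 1*2 + 1 = 3.
  i=4: a_4=33, p_4 = 33*11 + 7 = 370, q_4 = 33*3 + 2 = 101.
q_4 = 101 > 60, so the last convergent with denominator <= 60 is p_3/q_3 = 11/3.
The closest fraction with denominator <= 60 is either p_3/q_3 or the intermediate fraction (k*p_3 + p_2)/(k*q_3 + q_2) with the largest k >= 1 whose denominator stays <= 60; these approach x as k grows, and every other convergent or intermediate fraction in range is farther away.
Largest k: floor((60 - q_2)/q_3) = floor((60 - 2)/3) = 19.
That gives (19*11 + 7)/(19*3 + 2) = 216/59.
Compare the errors: |x - 11/3| = |1121*3 - 11*306|/(306*3) = 3/918, and |x - 216/59| = |1121*59 - 216*306|/(306*59) = 43/18054.
Cross-multiplying, 43*918 = 39474 < 54162 = 3*18054, so 43/18054 is smaller: the intermediate fraction 216/59 is closer to x than 11/3.

216/59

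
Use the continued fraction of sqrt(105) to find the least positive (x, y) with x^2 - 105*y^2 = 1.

First expand sqrt(105) as a continued fraction. With x_i = (sqrt(105) + m_i)/d_i and (m_0, d_0) = (0, 1): a_0 = floor(sqrt(105)) = 10, since 10^2 = 100 <= 105 < 121 = 11^2.
Iterate m_{i+1} = d_i*a_i - m_i, d_{i+1} = (105 - m_{i+1}^2)/d_i, a_{i+1} = floor((a_0 + m_{i+1})/d_{i+1}):
  m_1 = 1*10 - 0 = 10, d_1 = (105 - 10^2)/1 = 5/1 = 5, a_1 = floor((10 + 10)/5) = 4.
  m_2 = 5*4 - 10 = 10, d_2 = (105 - 10^2)/5 = 5/5 = 1, a_2 = floor((10 + 10)/1) = 20.
  m_3 = 1*20 - 10 = 10, d_3 = (105 - 10^2)/1 = 5/1 = 5: (m_3, d_3) = (m_1, d_1) = (10, 5), so from here the quotients repeat a_1, a_2; the period length is 2.
So sqrt(105) = [10; (4, 20)] with period length k = 2.
k is even, so the fundamental solution of x^2 - 105y^2 = 1 is (p_{k-1}, q_{k-1}) = (p_1, q_1); compute convergents through index 1.
Convergents (p_i = a_i*p_{i-1} + p_{i-2}, q_i = a_i*q_{i-1} + q_{i-2} with p_{-2}=0, p_{-1}=1, q_{-2}=1, q_{-1}=0):
  i=0: a_0=10, p_0 = 10*1 + 0 = 10, q_0 = 10*0 + 1 = 1.
  i=1: a_1=4, p_1 = 4*10 + 1 = 41, q_1 = 4*1 + 0 = 4.
Check: 41^2 - 105*4^2 = 1681 - 1680 = 1, so (x, y) = (41, 4) solves the equation, and by the theorem it is the least positive solution.

(x, y) = (41, 4)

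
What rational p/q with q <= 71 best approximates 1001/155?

155/24

Expand x = 1001/155 as a continued fraction with the Euclidean algorithm:
  1001 = 6*155 + 71, so a_0 = 6.
  155 = 2*71 + 13, so a_1 = 2.
  71 = 5*13 + 6, so a_2 = 5.
  13 = 2*6 + 1, so a_3 = 2.
  6 = 6*1 + 0, so a_4 = 6.
so x = [6; 2, 5, 2, 6].
Convergents (p_i = a_i*p_{i-1} + p_{i-2}, q_i = a_i*q_{i-1} + q_{i-2} with p_{-2}=0, p_{-1}=1, q_{-2}=1, q_{-1}=0), until the denominator exceeds 71:
  i=0: a_0=6, p_0 = 6*1 + 0 = 6, q_0 = 6*0 + 1 = 1.
  i=1: a_1=2, p_1 = 2*6 + 1 = 13, q_1 = 2*1 + 0 = 2.
  i=2: a_2=5, p_2 = 5*13 + 6 = 71, q_2 = 5*2 + 1 = 11.
  i=3: a_3=2, p_3 = 2*71 + 13 = 155, q_3 = 2*11 + 2 = 24.
  i=4: a_4=6, p_4 = 6*155 + 71 = 1001, q_4 = 6*24 + 11 = 155.
q_4 = 155 > 71, so the last convergent with denominator <= 71 is p_3/q_3 = 155/24.
The closest fraction with denominator <= 71 is either p_3/q_3 or the intermediate fraction (k*p_3 + p_2)/(k*q_3 + q_2) with the largest k >= 1 whose denominator stays <= 71; these approach x as k grows, and every other convergent or intermediate fraction in range is farther away.
Largest k: floor((71 - q_2)/q_3) = floor((71 - 11)/24) = 2.
That gives (2*155 + 71)/(2*24 + 11) = 381/59.
Compare the errors: |x - 155/24| = |1001*24 - 155*155|/(155*24) = 1/3720, and |x - 381/59| = |1001*59 - 381*155|/(155*59) = 4/9145.
Cross-multiplying, 1*9145 = 9145 < 14880 = 4*3720, so 1/3720 is smaller: the convergent 155/24 is closer to x than 381/59.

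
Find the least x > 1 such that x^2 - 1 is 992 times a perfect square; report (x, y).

(x, y) = (63, 2)

First expand sqrt(992) as a continued fraction. With x_i = (sqrt(992) + m_i)/d_i and (m_0, d_0) = (0, 1): a_0 = floor(sqrt(992)) = 31, since 31^2 = 961 <= 992 < 1024 = 32^2.
Iterate m_{i+1} = d_i*a_i - m_i, d_{i+1} = (992 - m_{i+1}^2)/d_i, a_{i+1} = floor((a_0 + m_{i+1})/d_{i+1}):
  m_1 = 1*31 - 0 = 31, d_1 = (992 - 31^2)/1 = 31/1 = 31, a_1 = floor((31 + 31)/31) = 2.
  m_2 = 31*2 - 31 = 31, d_2 = (992 - 31^2)/31 = 31/31 = 1, a_2 = floor((31 + 31)/1) = 62.
  m_3 = 1*62 - 31 = 31, d_3 = (992 - 31^2)/1 = 31/1 = 31: (m_3, d_3) = (m_1, d_1) = (31, 31), so from here the quotients repeat a_1, a_2; the period length is 2.
So sqrt(992) = [31; (2, 62)] with period length k = 2.
k is even, so the fundamental solution of x^2 - 992y^2 = 1 is (p_{k-1}, q_{k-1}) = (p_1, q_1); compute convergents through index 1.
Convergents (p_i = a_i*p_{i-1} + p_{i-2}, q_i = a_i*q_{i-1} + q_{i-2} with p_{-2}=0, p_{-1}=1, q_{-2}=1, q_{-1}=0):
  i=0: a_0=31, p_0 = 31*1 + 0 = 31, q_0 = 31*0 + 1 = 1.
  i=1: a_1=2, p_1 = 2*31 + 1 = 63, q_1 = 2*1 + 0 = 2.
Check: 63^2 - 992*2^2 = 3969 - 3968 = 1, so (x, y) = (63, 2) solves the equation, and by the theorem it is the least positive solution.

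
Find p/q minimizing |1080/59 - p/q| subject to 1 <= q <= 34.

Expand x = 1080/59 as a continued fraction with the Euclidean algorithm:
  1080 = 18*59 + 18, so a_0 = 18.
  59 = 3*18 + 5, so a_1 = 3.
  18 = 3*5 + 3, so a_2 = 3.
  5 = 1*3 + 2, so a_3 = 1.
  3 = 1*2 + 1, so a_4 = 1.
  2 = 2*1 + 0, so a_5 = 2.
so x = [18; 3, 3, 1, 1, 2].
Convergents (p_i = a_i*p_{i-1} + p_{i-2}, q_i = a_i*q_{i-1} + q_{i-2} with p_{-2}=0, p_{-1}=1, q_{-2}=1, q_{-1}=0), until the denominator exceeds 34:
  i=0: a_0=18, p_0 = 18*1 + 0 = 18, q_0 = 18*0 + 1 = 1.
  i=1: a_1=3, p_1 = 3*18 + 1 = 55, q_1 = 3*1 + 0 = 3.
  i=2: a_2=3, p_2 = 3*55 + 18 = 183, q_2 = 3*3 + 1 = 10.
  i=3: a_3=1, p_3 = 1*183 + 55 = 238, q_3 = 1*10 + 3 = 13.
  i=4: a_4=1, p_4 = 1*238 + 183 = 421, q_4 = 1*13 + 10 = 23.
  i=5: a_5=2, p_5 = 2*421 + 238 = 1080, q_5 = 2*23 + 13 = 59.
q_5 = 59 > 34, so the last convergent with denominator <= 34 is p_4/q_4 = 421/23.
The closest fraction with denominator <= 34 is either p_4/q_4 or the intermediate fraction (k*p_4 + p_3)/(k*q_4 + q_3) with the largest k >= 1 whose denominator stays <= 34; these approach x as k grows, and every other convergent or intermediate fraction in range is farther away.
Largest k: floor((34 - q_3)/q_4) = floor((34 - 13)/23) = 0.
Since k = 0, no intermediate fraction beyond p_4/q_4 has denominator <= 34, so the convergent 421/23 is the closest (its error is |1080*23 - 421*59|/(59*23) = 1/1357).

421/23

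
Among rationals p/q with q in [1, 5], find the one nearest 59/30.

Expand x = 59/30 as a continued fraction with the Euclidean algorithm:
  59 = 1*30 + 29, so a_0 = 1.
  30 = 1*29 + 1, so a_1 = 1.
  29 = 29*1 + 0, so a_2 = 29.
so x = [1; 1, 29].
Convergents (p_i = a_i*p_{i-1} + p_{i-2}, q_i = a_i*q_{i-1} + q_{i-2} with p_{-2}=0, p_{-1}=1, q_{-2}=1, q_{-1}=0), until the denominator exceeds 5:
  i=0: a_0=1, p_0 = 1*1 + 0 = 1, q_0 = 1*0 + 1 = 1.
  i=1: a_1=1, p_1 = 1*1 + 1 = 2, q_1 = 1*1 + 0 = 1.
  i=2: a_2=29, p_2 = 29*2 + 1 = 59, q_2 = 29*1 + 1 = 30.
q_2 = 30 > 5, so the last convergent with denominator <= 5 is p_1/q_1 = 2/1.
The closest fraction with denominator <= 5 is either p_1/q_1 or the intermediate fraction (k*p_1 + p_0)/(k*q_1 + q_0) with the largest k >= 1 whose denominator stays <= 5; these approach x as k grows, and every other convergent or intermediate fraction in range is farther away.
Largest k: floor((5 - q_0)/q_1) = floor((5 - 1)/1) = 4.
That gives (4*2 + 1)/(4*1 + 1) = 9/5.
Compare the errors: |x - 2/1| = |59*1 - 2*30|/(30*1) = 1/30, and |x - 9/5| = |59*5 - 9*30|/(30*5) = 25/150.
Cross-multiplying, 1*150 = 150 < 750 = 25*30, so 1/30 is smaller: the convergent 2/1 is closer to x than 9/5.

2/1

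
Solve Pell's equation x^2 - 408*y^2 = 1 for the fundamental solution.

(x, y) = (101, 5)

First expand sqrt(408) as a continued fraction. With x_i = (sqrt(408) + m_i)/d_i and (m_0, d_0) = (0, 1): a_0 = floor(sqrt(408)) = 20, since 20^2 = 400 <= 408 < 441 = 21^2.
Iterate m_{i+1} = d_i*a_i - m_i, d_{i+1} = (408 - m_{i+1}^2)/d_i, a_{i+1} = floor((a_0 + m_{i+1})/d_{i+1}):
  m_1 = 1*20 - 0 = 20, d_1 = (408 - 20^2)/1 = 8/1 = 8, a_1 = floor((20 + 20)/8) = 5.
  m_2 = 8*5 - 20 = 20, d_2 = (408 - 20^2)/8 = 8/8 = 1, a_2 = floor((20 + 20)/1) = 40.
  m_3 = 1*40 - 20 = 20, d_3 = (408 - 20^2)/1 = 8/1 = 8: (m_3, d_3) = (m_1, d_1) = (20, 8), so from here the quotients repeat a_1, a_2; the period length is 2.
So sqrt(408) = [20; (5, 40)] with period length k = 2.
k is even, so the fundamental solution of x^2 - 408y^2 = 1 is (p_{k-1}, q_{k-1}) = (p_1, q_1); compute convergents through index 1.
Convergents (p_i = a_i*p_{i-1} + p_{i-2}, q_i = a_i*q_{i-1} + q_{i-2} with p_{-2}=0, p_{-1}=1, q_{-2}=1, q_{-1}=0):
  i=0: a_0=20, p_0 = 20*1 + 0 = 20, q_0 = 20*0 + 1 = 1.
  i=1: a_1=5, p_1 = 5*20 + 1 = 101, q_1 = 5*1 + 0 = 5.
Check: 101^2 - 408*5^2 = 10201 - 10200 = 1, so (x, y) = (101, 5) solves the equation, and by the theorem it is the least positive solution.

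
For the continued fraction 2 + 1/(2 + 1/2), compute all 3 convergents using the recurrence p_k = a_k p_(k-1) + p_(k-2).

2/1, 5/2, 12/5

Using the convergent recurrence p_i = a_i*p_{i-1} + p_{i-2}, q_i = a_i*q_{i-1} + q_{i-2} with p_{-2}=0, p_{-1}=1, q_{-2}=1, q_{-1}=0:
  i=0: a_0=2, p_0 = 2*1 + 0 = 2, q_0 = 2*0 + 1 = 1.
  i=1: a_1=2, p_1 = 2*2 + 1 = 5, q_1 = 2*1 + 0 = 2.
  i=2: a_2=2, p_2 = 2*5 + 2 = 12, q_2 = 2*2 + 1 = 5.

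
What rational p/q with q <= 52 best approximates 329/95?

142/41

Expand x = 329/95 as a continued fraction with the Euclidean algorithm:
  329 = 3*95 + 44, so a_0 = 3.
  95 = 2*44 + 7, so a_1 = 2.
  44 = 6*7 + 2, so a_2 = 6.
  7 = 3*2 + 1, so a_3 = 3.
  2 = 2*1 + 0, so a_4 = 2.
so x = [3; 2, 6, 3, 2].
Convergents (p_i = a_i*p_{i-1} + p_{i-2}, q_i = a_i*q_{i-1} + q_{i-2} with p_{-2}=0, p_{-1}=1, q_{-2}=1, q_{-1}=0), until the denominator exceeds 52:
  i=0: a_0=3, p_0 = 3*1 + 0 = 3, q_0 = 3*0 + 1 = 1.
  i=1: a_1=2, p_1 = 2*3 + 1 = 7, q_1 = 2*1 + 0 = 2.
  i=2: a_2=6, p_2 = 6*7 + 3 = 45, q_2 = 6*2 + 1 = 13.
  i=3: a_3=3, p_3 = 3*45 + 7 = 142, q_3 = 3*13 + 2 = 41.
  i=4: a_4=2, p_4 = 2*142 + 45 = 329, q_4 = 2*41 + 13 = 95.
q_4 = 95 > 52, so the last convergent with denominator <= 52 is p_3/q_3 = 142/41.
The closest fraction with denominator <= 52 is either p_3/q_3 or the intermediate fraction (k*p_3 + p_2)/(k*q_3 + q_2) with the largest k >= 1 whose denominator stays <= 52; these approach x as k grows, and every other convergent or intermediate fraction in range is farther away.
Largest k: floor((52 - q_2)/q_3) = floor((52 - 13)/41) = 0.
Since k = 0, no intermediate fraction beyond p_3/q_3 has denominator <= 52, so the convergent 142/41 is the closest (its error is |329*41 - 142*95|/(95*41) = 1/3895).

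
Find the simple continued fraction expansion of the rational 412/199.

[2; 14, 4, 1, 2]

Run the Euclidean algorithm on 412 and 199; the successive quotients are the partial quotients a_0, a_1, ... (each step inverts the fractional part left over by the previous one):
  412 = 2*199 + 14, so a_0 = 2.
  199 = 14*14 + 3, so a_1 = 14.
  14 = 4*3 + 2, so a_2 = 4.
  3 = 1*2 + 1, so a_3 = 1.
  2 = 2*1 + 0, so a_4 = 2.
The remainder reaches 0 after 5 divisions, so the expansion has 5 partial quotients, read off in order.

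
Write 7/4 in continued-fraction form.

Run the Euclidean algorithm on 7 and 4; the successive quotients are the partial quotients a_0, a_1, ... (each step inverts the fractional part left over by the previous one):
  7 = 1*4 + 3, so a_0 = 1.
  4 = 1*3 + 1, so a_1 = 1.
  3 = 3*1 + 0, so a_2 = 3.
The remainder reaches 0 after 3 divisions, so the expansion has 3 partial quotients, read off in order.

[1; 1, 3]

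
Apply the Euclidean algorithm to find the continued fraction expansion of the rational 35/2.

[17; 2]

Run the Euclidean algorithm on 35 and 2; the successive quotients are the partial quotients a_0, a_1, ... (each step inverts the fractional part left over by the previous one):
  35 = 17*2 + 1, so a_0 = 17.
  2 = 2*1 + 0, so a_1 = 2.
The remainder reaches 0 after 2 divisions, so the expansion has 2 partial quotients, read off in order.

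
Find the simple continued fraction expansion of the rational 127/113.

Run the Euclidean algorithm on 127 and 113; the successive quotients are the partial quotients a_0, a_1, ... (each step inverts the fractional part left over by the previous one):
  127 = 1*113 + 14, so a_0 = 1.
  113 = 8*14 + 1, so a_1 = 8.
  14 = 14*1 + 0, so a_2 = 14.
The remainder reaches 0 after 3 divisions, so the expansion has 3 partial quotients, read off in order.

[1; 8, 14]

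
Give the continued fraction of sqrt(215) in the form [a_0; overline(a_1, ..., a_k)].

[14; overline(1, 1, 1, 28)]

Write x_i = (sqrt(215) + m_i)/d_i with (m_0, d_0) = (0, 1). a_0 = floor(sqrt(215)) = 14, since 14^2 = 196 <= 215 < 225 = 15^2.
Iterate m_{i+1} = d_i*a_i - m_i, d_{i+1} = (215 - m_{i+1}^2)/d_i, a_{i+1} = floor((a_0 + m_{i+1})/d_{i+1}):
  m_1 = 1*14 - 0 = 14, d_1 = (215 - 14^2)/1 = 19/1 = 19, a_1 = floor((14 + 14)/19) = 1.
  m_2 = 19*1 - 14 = 5, d_2 = (215 - 5^2)/19 = 190/19 = 10, a_2 = floor((14 + 5)/10) = 1.
  m_3 = 10*1 - 5 = 5, d_3 = (215 - 5^2)/10 = 190/10 = 19, a_3 = floor((14 + 5)/19) = 1.
  m_4 = 19*1 - 5 = 14, d_4 = (215 - 14^2)/19 = 19/19 = 1, a_4 = floor((14 + 14)/1) = 28.
  m_5 = 1*28 - 14 = 14, d_5 = (215 - 14^2)/1 = 19/1 = 19: (m_5, d_5) = (m_1, d_1) = (14, 19), so from here the quotients repeat a_1, ..., a_4; the period length is 4.
Hence the expansion of sqrt(215) is a_0 = 14 followed by the repeating block 1, 1, 1, 28 (period 4).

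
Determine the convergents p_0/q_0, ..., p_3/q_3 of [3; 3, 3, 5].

Using the convergent recurrence p_i = a_i*p_{i-1} + p_{i-2}, q_i = a_i*q_{i-1} + q_{i-2} with p_{-2}=0, p_{-1}=1, q_{-2}=1, q_{-1}=0:
  i=0: a_0=3, p_0 = 3*1 + 0 = 3, q_0 = 3*0 + 1 = 1.
  i=1: a_1=3, p_1 = 3*3 + 1 = 10, q_1 = 3*1 + 0 = 3.
  i=2: a_2=3, p_2 = 3*10 + 3 = 33, q_2 = 3*3 + 1 = 10.
  i=3: a_3=5, p_3 = 5*33 + 10 = 175, q_3 = 5*10 + 3 = 53.

3/1, 10/3, 33/10, 175/53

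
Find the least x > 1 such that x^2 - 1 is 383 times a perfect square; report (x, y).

First expand sqrt(383) as a continued fraction. With x_i = (sqrt(383) + m_i)/d_i and (m_0, d_0) = (0, 1): a_0 = floor(sqrt(383)) = 19, since 19^2 = 361 <= 383 < 400 = 20^2.
Iterate m_{i+1} = d_i*a_i - m_i, d_{i+1} = (383 - m_{i+1}^2)/d_i, a_{i+1} = floor((a_0 + m_{i+1})/d_{i+1}):
  m_1 = 1*19 - 0 = 19, d_1 = (383 - 19^2)/1 = 22/1 = 22, a_1 = floor((19 + 19)/22) = 1.
  m_2 = 22*1 - 19 = 3, d_2 = (383 - 3^2)/22 = 374/22 = 17, a_2 = floor((19 + 3)/17) = 1.
  m_3 = 17*1 - 3 = 14, d_3 = (383 - 14^2)/17 = 187/17 = 11, a_3 = floor((19 + 14)/11) = 3.
  m_4 = 11*3 - 14 = 19, d_4 = (383 - 19^2)/11 = 22/11 = 2, a_4 = floor((19 + 19)/2) = 19.
  m_5 = 2*19 - 19 = 19, d_5 = (383 - 19^2)/2 = 22/2 = 11, a_5 = floor((19 + 19)/11) = 3.
  m_6 = 11*3 - 19 = 14, d_6 = (383 - 14^2)/11 = 187/11 = 17, a_6 = floor((19 + 14)/17) = 1.
  m_7 = 17*1 - 14 = 3, d_7 = (383 - 3^2)/17 = 374/17 = 22, a_7 = floor((19 + 3)/22) = 1.
  m_8 = 22*1 - 3 = 19, d_8 = (383 - 19^2)/22 = 22/22 = 1, a_8 = floor((19 + 19)/1) = 38.
  m_9 = 1*38 - 19 = 19, d_9 = (383 - 19^2)/1 = 22/1 = 22: (m_9, d_9) = (m_1, d_1) = (19, 22), so from here the quotients repeat a_1, ..., a_8; the period length is 8.
So sqrt(383) = [19; (1, 1, 3, 19, 3, 1, 1, 38)] with period length k = 8.
k is even, so the fundamental solution of x^2 - 383y^2 = 1 is (p_{k-1}, q_{k-1}) = (p_7, q_7); compute convergents through index 7.
Convergents (p_i = a_i*p_{i-1} + p_{i-2}, q_i = a_i*q_{i-1} + q_{i-2} with p_{-2}=0, p_{-1}=1, q_{-2}=1, q_{-1}=0):
  i=0: a_0=19, p_0 = 19*1 + 0 = 19, q_0 = 19*0 + 1 = 1.
  i=1: a_1=1, p_1 = 1*19 + 1 = 20, q_1 = 1*1 + 0 = 1.
  i=2: a_2=1, p_2 = 1*20 + 19 = 39, q_2 = 1*1 + 1 = 2.
  i=3: a_3=3, p_3 = 3*39 + 20 = 137, q_3 = 3*2 + 1 = 7.
  i=4: a_4=19, p_4 = 19*137 + 39 = 2642, q_4 = 19*7 + 2 = 135.
  i=5: a_5=3, p_5 = 3*2642 + 137 = 8063, q_5 = 3*135 + 7 = 412.
  i=6: a_6=1, p_6 = 1*8063 + 2642 = 10705, q_6 = 1*412 + 135 = 547.
  i=7: a_7=1, p_7 = 1*10705 + 8063 = 18768, q_7 = 1*547 + 412 = 959.
Check: 18768^2 - 383*959^2 = 352237824 - 352237823 = 1, so (x, y) = (18768, 959) solves the equation, and by the theorem it is the least positive solution.

(x, y) = (18768, 959)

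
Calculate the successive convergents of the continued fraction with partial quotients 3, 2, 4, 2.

Using the convergent recurrence p_i = a_i*p_{i-1} + p_{i-2}, q_i = a_i*q_{i-1} + q_{i-2} with p_{-2}=0, p_{-1}=1, q_{-2}=1, q_{-1}=0:
  i=0: a_0=3, p_0 = 3*1 + 0 = 3, q_0 = 3*0 + 1 = 1.
  i=1: a_1=2, p_1 = 2*3 + 1 = 7, q_1 = 2*1 + 0 = 2.
  i=2: a_2=4, p_2 = 4*7 + 3 = 31, q_2 = 4*2 + 1 = 9.
  i=3: a_3=2, p_3 = 2*31 + 7 = 69, q_3 = 2*9 + 2 = 20.

3/1, 7/2, 31/9, 69/20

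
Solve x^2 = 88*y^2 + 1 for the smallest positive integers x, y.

First expand sqrt(88) as a continued fraction. With x_i = (sqrt(88) + m_i)/d_i and (m_0, d_0) = (0, 1): a_0 = floor(sqrt(88)) = 9, since 9^2 = 81 <= 88 < 100 = 10^2.
Iterate m_{i+1} = d_i*a_i - m_i, d_{i+1} = (88 - m_{i+1}^2)/d_i, a_{i+1} = floor((a_0 + m_{i+1})/d_{i+1}):
  m_1 = 1*9 - 0 = 9, d_1 = (88 - 9^2)/1 = 7/1 = 7, a_1 = floor((9 + 9)/7) = 2.
  m_2 = 7*2 - 9 = 5, d_2 = (88 - 5^2)/7 = 63/7 = 9, a_2 = floor((9 + 5)/9) = 1.
  m_3 = 9*1 - 5 = 4, d_3 = (88 - 4^2)/9 = 72/9 = 8, a_3 = floor((9 + 4)/8) = 1.
  m_4 = 8*1 - 4 = 4, d_4 = (88 - 4^2)/8 = 72/8 = 9, a_4 = floor((9 + 4)/9) = 1.
  m_5 = 9*1 - 4 = 5, d_5 = (88 - 5^2)/9 = 63/9 = 7, a_5 = floor((9 + 5)/7) = 2.
  m_6 = 7*2 - 5 = 9, d_6 = (88 - 9^2)/7 = 7/7 = 1, a_6 = floor((9 + 9)/1) = 18.
  m_7 = 1*18 - 9 = 9, d_7 = (88 - 9^2)/1 = 7/1 = 7: (m_7, d_7) = (m_1, d_1) = (9, 7), so from here the quotients repeat a_1, ..., a_6; the period length is 6.
So sqrt(88) = [9; (2, 1, 1, 1, 2, 18)] with period length k = 6.
k is even, so the fundamental solution of x^2 - 88y^2 = 1 is (p_{k-1}, q_{k-1}) = (p_5, q_5); compute convergents through index 5.
Convergents (p_i = a_i*p_{i-1} + p_{i-2}, q_i = a_i*q_{i-1} + q_{i-2} with p_{-2}=0, p_{-1}=1, q_{-2}=1, q_{-1}=0):
  i=0: a_0=9, p_0 = 9*1 + 0 = 9, q_0 = 9*0 + 1 = 1.
  i=1: a_1=2, p_1 = 2*9 + 1 = 19, q_1 = 2*1 + 0 = 2.
  i=2: a_2=1, p_2 = 1*19 + 9 = 28, q_2 = 1*2 + 1 = 3.
  i=3: a_3=1, p_3 = 1*28 + 19 = 47, q_3 = 1*3 + 2 = 5.
  i=4: a_4=1, p_4 = 1*47 + 28 = 75, q_4 = 1*5 + 3 = 8.
  i=5: a_5=2, p_5 = 2*75 + 47 = 197, q_5 = 2*8 + 5 = 21.
Check: 197^2 - 88*21^2 = 38809 - 38808 = 1, so (x, y) = (197, 21) solves the equation, and by the theorem it is the least positive solution.

(x, y) = (197, 21)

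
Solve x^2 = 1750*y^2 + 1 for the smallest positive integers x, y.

First expand sqrt(1750) as a continued fraction. With x_i = (sqrt(1750) + m_i)/d_i and (m_0, d_0) = (0, 1): a_0 = floor(sqrt(1750)) = 41, since 41^2 = 1681 <= 1750 < 1764 = 42^2.
Iterate m_{i+1} = d_i*a_i - m_i, d_{i+1} = (1750 - m_{i+1}^2)/d_i, a_{i+1} = floor((a_0 + m_{i+1})/d_{i+1}):
  m_1 = 1*41 - 0 = 41, d_1 = (1750 - 41^2)/1 = 69/1 = 69, a_1 = floor((41 + 41)/69) = 1.
  m_2 = 69*1 - 41 = 28, d_2 = (1750 - 28^2)/69 = 966/69 = 14, a_2 = floor((41 + 28)/14) = 4.
  m_3 = 14*4 - 28 = 28, d_3 = (1750 - 28^2)/14 = 966/14 = 69, a_3 = floor((41 + 28)/69) = 1.
  m_4 = 69*1 - 28 = 41, d_4 = (1750 - 41^2)/69 = 69/69 = 1, a_4 = floor((41 + 41)/1) = 82.
  m_5 = 1*82 - 41 = 41, d_5 = (1750 - 41^2)/1 = 69/1 = 69: (m_5, d_5) = (m_1, d_1) = (41, 69), so from here the quotients repeat a_1, ..., a_4; the period length is 4.
So sqrt(1750) = [41; (1, 4, 1, 82)] with period length k = 4.
k is even, so the fundamental solution of x^2 - 1750y^2 = 1 is (p_{k-1}, q_{k-1}) = (p_3, q_3); compute convergents through index 3.
Convergents (p_i = a_i*p_{i-1} + p_{i-2}, q_i = a_i*q_{i-1} + q_{i-2} with p_{-2}=0, p_{-1}=1, q_{-2}=1, q_{-1}=0):
  i=0: a_0=41, p_0 = 41*1 + 0 = 41, q_0 = 41*0 + 1 = 1.
  i=1: a_1=1, p_1 = 1*41 + 1 = 42, q_1 = 1*1 + 0 = 1.
  i=2: a_2=4, p_2 = 4*42 + 41 = 209, q_2 = 4*1 + 1 = 5.
  i=3: a_3=1, p_3 = 1*209 + 42 = 251, q_3 = 1*5 + 1 = 6.
Check: 251^2 - 1750*6^2 = 63001 - 63000 = 1, so (x, y) = (251, 6) solves the equation, and by the theorem it is the least positive solution.

(x, y) = (251, 6)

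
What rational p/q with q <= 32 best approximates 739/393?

47/25

Expand x = 739/393 as a continued fraction with the Euclidean algorithm:
  739 = 1*393 + 346, so a_0 = 1.
  393 = 1*346 + 47, so a_1 = 1.
  346 = 7*47 + 17, so a_2 = 7.
  47 = 2*17 + 13, so a_3 = 2.
  17 = 1*13 + 4, so a_4 = 1.
  13 = 3*4 + 1, so a_5 = 3.
  4 = 4*1 + 0, so a_6 = 4.
so x = [1; 1, 7, 2, 1, 3, 4].
Convergents (p_i = a_i*p_{i-1} + p_{i-2}, q_i = a_i*q_{i-1} + q_{i-2} with p_{-2}=0, p_{-1}=1, q_{-2}=1, q_{-1}=0), until the denominator exceeds 32:
  i=0: a_0=1, p_0 = 1*1 + 0 = 1, q_0 = 1*0 + 1 = 1.
  i=1: a_1=1, p_1 = 1*1 + 1 = 2, q_1 = 1*1 + 0 = 1.
  i=2: a_2=7, p_2 = 7*2 + 1 = 15, q_2 = 7*1 + 1 = 8.
  i=3: a_3=2, p_3 = 2*15 + 2 = 32, q_3 = 2*8 + 1 = 17.
  i=4: a_4=1, p_4 = 1*32 + 15 = 47, q_4 = 1*17 + 8 = 25.
  i=5: a_5=3, p_5 = 3*47 + 32 = 173, q_5 = 3*25 + 17 = 92.
q_5 = 92 > 32, so the last convergent with denominator <= 32 is p_4/q_4 = 47/25.
The closest fraction with denominator <= 32 is either p_4/q_4 or the intermediate fraction (k*p_4 + p_3)/(k*q_4 + q_3) with the largest k >= 1 whose denominator stays <= 32; these approach x as k grows, and every other convergent or intermediate fraction in range is farther away.
Largest k: floor((32 - q_3)/q_4) = floor((32 - 17)/25) = 0.
Since k = 0, no intermediate fraction beyond p_4/q_4 has denominator <= 32, so the convergent 47/25 is the closest (its error is |739*25 - 47*393|/(393*25) = 4/9825).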